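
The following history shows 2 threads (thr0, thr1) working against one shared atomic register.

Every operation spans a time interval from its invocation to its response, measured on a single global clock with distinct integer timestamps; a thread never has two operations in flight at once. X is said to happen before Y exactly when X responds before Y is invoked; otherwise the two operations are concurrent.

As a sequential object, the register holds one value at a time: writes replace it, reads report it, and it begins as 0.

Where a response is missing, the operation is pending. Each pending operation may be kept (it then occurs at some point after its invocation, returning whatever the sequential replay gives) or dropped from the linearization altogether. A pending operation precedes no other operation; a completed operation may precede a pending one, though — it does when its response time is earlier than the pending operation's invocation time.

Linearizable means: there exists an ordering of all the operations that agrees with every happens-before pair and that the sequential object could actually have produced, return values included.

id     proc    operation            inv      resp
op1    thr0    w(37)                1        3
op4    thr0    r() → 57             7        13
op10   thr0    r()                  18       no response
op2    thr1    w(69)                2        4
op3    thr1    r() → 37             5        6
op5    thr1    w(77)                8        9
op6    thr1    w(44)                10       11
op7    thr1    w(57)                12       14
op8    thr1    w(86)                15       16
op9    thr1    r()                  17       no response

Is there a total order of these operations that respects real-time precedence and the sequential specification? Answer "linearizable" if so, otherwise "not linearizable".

linearizable

witness order: op2, op1, op3, op5, op6, op7, op4, op8
step 1: op2 w(69) — value 69
step 2: op1 w(37) — value 37
step 3: op3 r() → 37 — value 37
step 4: op5 w(77) — value 77
step 5: op6 w(44) — value 44
step 6: op7 w(57) — value 57
step 7: op4 r() → 57 — value 57
step 8: op8 w(86) — value 86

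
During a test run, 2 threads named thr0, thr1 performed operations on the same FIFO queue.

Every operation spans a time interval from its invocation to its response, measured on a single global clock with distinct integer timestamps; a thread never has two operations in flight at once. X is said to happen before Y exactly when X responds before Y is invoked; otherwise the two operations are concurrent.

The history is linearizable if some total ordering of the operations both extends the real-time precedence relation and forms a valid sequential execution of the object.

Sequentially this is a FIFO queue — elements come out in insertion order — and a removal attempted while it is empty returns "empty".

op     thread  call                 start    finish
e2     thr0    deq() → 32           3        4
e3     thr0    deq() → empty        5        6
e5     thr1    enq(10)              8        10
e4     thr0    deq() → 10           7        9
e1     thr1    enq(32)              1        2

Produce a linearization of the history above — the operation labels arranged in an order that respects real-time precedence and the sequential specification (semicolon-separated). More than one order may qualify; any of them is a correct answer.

e1; e2; e3; e5; e4

step 1: e1 enq(32) — queue <32>
step 2: e2 deq() → 32 — queue <>
step 3: e3 deq() → empty — queue <>
step 4: e5 enq(10) — queue <10>
step 5: e4 deq() → 10 — queue <>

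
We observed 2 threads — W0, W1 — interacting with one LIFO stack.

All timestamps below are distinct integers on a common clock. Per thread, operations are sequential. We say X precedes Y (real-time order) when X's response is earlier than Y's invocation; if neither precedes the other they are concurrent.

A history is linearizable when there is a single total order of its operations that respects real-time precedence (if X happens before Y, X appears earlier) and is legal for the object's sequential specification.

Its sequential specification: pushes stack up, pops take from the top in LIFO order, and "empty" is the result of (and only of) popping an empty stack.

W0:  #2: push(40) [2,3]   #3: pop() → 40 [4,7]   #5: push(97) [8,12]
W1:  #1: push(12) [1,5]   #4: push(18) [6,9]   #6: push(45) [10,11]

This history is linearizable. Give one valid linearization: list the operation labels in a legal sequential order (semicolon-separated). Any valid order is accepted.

after step 1 (#1 push(12)): stack <12>
after step 2 (#2 push(40)): stack <12,40>
after step 3 (#3 pop() → 40): stack <12>
after step 4 (#4 push(18)): stack <12,18>
after step 5 (#5 push(97)): stack <12,18,97>
after step 6 (#6 push(45)): stack <12,18,97,45>

#1; #2; #3; #4; #5; #6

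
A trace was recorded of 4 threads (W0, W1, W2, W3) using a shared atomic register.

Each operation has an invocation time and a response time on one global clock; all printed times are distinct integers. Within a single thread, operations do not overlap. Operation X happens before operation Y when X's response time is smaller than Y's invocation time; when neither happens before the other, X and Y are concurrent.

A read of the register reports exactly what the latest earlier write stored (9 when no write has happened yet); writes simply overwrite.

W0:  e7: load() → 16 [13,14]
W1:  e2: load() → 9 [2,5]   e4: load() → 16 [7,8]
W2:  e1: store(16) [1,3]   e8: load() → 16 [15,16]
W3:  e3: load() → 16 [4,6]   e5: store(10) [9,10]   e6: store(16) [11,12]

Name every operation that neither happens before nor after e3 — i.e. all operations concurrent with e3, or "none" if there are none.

e2

concurrent with e3 ([4,6]): every op whose interval crosses 4..6
e1 [1,3]: before
e2 [2,5]: concurrent
e4 [7,8]: after
e5 [9,10]: after
e6 [11,12]: after
e7 [13,14]: after
e8 [15,16]: after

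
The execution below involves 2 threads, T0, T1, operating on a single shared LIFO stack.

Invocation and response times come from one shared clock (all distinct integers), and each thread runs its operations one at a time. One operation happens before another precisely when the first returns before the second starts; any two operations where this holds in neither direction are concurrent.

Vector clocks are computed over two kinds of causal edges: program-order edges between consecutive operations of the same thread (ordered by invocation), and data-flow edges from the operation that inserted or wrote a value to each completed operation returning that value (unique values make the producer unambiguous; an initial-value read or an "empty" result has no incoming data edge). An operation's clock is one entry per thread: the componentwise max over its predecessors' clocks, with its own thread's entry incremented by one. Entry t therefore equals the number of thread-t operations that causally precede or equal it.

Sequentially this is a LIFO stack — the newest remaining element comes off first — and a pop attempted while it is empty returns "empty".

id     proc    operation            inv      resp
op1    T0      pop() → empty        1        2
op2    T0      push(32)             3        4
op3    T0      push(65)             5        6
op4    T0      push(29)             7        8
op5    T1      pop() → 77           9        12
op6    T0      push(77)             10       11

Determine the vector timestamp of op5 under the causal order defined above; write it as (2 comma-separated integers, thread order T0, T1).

(5, 1)

root op op1, invoked 1: fresh clock plus T0's own tick → (1, 0)
from VC(op1)=(1, 0), op2 (invoked 3) maxes components and bumps T0 → (2, 0)
from VC(op2)=(2, 0), op3 (invoked 5) maxes components and bumps T0 → (3, 0)
from VC(op3)=(3, 0), op4 (invoked 7) maxes components and bumps T0 → (4, 0)
from VC(op4)=(4, 0), op6 (invoked 10) maxes components and bumps T0 → (5, 0)
from VC(op6)=(5, 0), op5 (invoked 9) maxes components and bumps T1 → (5, 1)
target: VC(op5) = (5, 1)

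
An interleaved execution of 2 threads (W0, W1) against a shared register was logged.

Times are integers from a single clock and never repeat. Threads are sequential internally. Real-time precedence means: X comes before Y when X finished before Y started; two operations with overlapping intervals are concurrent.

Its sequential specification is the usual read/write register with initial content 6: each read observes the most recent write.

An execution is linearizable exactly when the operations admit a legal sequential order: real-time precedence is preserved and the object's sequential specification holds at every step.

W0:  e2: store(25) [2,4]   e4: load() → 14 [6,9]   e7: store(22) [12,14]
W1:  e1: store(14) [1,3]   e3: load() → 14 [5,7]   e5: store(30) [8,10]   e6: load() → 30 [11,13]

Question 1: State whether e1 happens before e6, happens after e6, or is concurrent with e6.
before

e1 spans [1,3], e6 spans [11,13]
resp(e1)=3 < inv(e6)=11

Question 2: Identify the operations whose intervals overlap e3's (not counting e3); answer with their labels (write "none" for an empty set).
e4

overlap test against e3 [5,7]: concurrent iff the interval meets 5..7
e1 [1,3]: before
e2 [2,4]: before
e4 [6,9]: concurrent
e5 [8,10]: after
e6 [11,13]: after
e7 [12,14]: after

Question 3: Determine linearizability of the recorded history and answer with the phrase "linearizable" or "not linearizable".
linearizable

one valid linearization: e2, e1, e3, e4, e5, e6, e7
after step 1 (e2 store(25)): value 25
after step 2 (e1 store(14)): value 14
after step 3 (e3 load() → 14): value 14
after step 4 (e4 load() → 14): value 14
after step 5 (e5 store(30)): value 30
after step 6 (e6 load() → 30): value 30
after step 7 (e7 store(22)): value 22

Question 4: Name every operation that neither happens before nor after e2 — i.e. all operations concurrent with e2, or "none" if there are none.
e1

concurrent with e2 ([2,4]): every op whose interval crosses 2..4
e1 [1,3]: concurrent
e3 [5,7]: after
e4 [6,9]: after
e5 [8,10]: after
e6 [11,13]: after
e7 [12,14]: after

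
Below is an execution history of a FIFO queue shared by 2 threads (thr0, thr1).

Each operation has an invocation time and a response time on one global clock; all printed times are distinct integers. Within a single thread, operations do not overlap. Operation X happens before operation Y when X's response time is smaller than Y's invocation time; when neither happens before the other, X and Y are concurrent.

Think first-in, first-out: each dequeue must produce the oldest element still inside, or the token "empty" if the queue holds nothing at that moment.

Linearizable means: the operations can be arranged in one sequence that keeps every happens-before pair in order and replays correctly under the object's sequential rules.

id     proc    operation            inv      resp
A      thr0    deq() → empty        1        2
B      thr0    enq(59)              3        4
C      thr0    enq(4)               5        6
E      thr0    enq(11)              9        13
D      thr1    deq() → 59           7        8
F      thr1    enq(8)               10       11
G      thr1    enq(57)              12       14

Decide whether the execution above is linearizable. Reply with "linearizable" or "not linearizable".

linearizable

witness order: A, B, C, D, E, F, G
step 1: A deq() → empty — queue <>
step 2: B enq(59) — queue <59>
step 3: C enq(4) — queue <59,4>
step 4: D deq() → 59 — queue <4>
step 5: E enq(11) — queue <4,11>
step 6: F enq(8) — queue <4,11,8>
step 7: G enq(57) — queue <4,11,8,57>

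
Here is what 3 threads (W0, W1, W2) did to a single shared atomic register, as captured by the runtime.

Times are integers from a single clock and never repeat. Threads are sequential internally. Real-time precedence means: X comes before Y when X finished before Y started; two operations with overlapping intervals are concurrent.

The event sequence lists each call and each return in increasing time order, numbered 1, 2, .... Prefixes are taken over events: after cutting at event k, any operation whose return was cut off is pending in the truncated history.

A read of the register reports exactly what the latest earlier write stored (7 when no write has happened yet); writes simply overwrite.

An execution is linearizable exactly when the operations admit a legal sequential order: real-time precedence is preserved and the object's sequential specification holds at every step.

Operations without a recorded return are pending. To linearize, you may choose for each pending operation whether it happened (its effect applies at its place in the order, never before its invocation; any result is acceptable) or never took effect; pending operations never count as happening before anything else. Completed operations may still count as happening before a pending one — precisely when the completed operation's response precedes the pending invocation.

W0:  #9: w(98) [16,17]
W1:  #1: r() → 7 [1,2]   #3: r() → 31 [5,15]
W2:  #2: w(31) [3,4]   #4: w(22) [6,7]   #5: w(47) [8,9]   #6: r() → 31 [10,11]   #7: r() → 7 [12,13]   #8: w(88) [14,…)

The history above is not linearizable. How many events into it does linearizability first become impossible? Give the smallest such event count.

events 1..10 are linearizable, e.g. via #1, #2, #3, #4, #5:
after step 1 (#1 r() → 7): value 7
after step 2 (#2 w(31)): value 31
after step 3 (#3 r() (pending, included)): value 31
after step 4 (#4 w(22)): value 22
after step 5 (#5 w(47)): value 47
adding event 11 (#6 responds at 11) leaves no legal real-time order
no completion choice of the 1 pending operation (#3) rescues it — every subset was tried
one such order, #1, #2, #4, #5, #6 (pending dropped), breaks at step 5 where #6 r() → 31 is illegal

11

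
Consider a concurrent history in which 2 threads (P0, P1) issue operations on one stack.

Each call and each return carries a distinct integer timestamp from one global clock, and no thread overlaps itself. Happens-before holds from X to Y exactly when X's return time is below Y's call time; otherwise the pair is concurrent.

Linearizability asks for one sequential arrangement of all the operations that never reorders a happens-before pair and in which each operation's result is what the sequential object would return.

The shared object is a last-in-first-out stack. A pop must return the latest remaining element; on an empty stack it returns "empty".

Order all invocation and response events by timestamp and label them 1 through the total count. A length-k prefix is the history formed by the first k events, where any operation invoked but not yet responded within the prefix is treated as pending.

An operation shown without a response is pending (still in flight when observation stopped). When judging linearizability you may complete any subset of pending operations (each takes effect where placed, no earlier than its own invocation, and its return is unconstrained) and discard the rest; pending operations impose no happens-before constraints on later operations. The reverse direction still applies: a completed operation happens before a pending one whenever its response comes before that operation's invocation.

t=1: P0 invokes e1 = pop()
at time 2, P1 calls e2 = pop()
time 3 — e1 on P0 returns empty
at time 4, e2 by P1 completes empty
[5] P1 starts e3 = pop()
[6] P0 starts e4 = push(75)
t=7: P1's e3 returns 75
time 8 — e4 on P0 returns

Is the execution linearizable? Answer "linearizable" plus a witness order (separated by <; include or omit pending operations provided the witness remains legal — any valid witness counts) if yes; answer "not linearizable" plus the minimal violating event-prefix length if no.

linearizable — witness: e1 < e2 < e4 < e3

1. e1 pop() → empty, leaving stack <>
2. e2 pop() → empty, leaving stack <>
3. e4 push(75), leaving stack <75>
4. e3 pop() → 75, leaving stack <>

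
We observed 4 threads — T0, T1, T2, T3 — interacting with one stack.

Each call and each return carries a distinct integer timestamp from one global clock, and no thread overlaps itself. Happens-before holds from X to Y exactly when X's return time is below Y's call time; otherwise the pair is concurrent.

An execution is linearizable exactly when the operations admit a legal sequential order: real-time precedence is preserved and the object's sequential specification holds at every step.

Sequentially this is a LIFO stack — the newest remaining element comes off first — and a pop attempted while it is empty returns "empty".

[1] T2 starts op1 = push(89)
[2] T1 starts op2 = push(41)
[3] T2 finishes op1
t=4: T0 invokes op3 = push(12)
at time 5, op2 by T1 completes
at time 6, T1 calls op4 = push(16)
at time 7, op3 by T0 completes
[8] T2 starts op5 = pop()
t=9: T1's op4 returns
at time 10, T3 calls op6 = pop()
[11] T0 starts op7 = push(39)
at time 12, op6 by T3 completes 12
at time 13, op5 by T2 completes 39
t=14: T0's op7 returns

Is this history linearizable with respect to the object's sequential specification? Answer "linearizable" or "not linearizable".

witness order: op1, op2, op4, op3, op6, op7, op5
after step 1 (op1 push(89)): stack <89>
after step 2 (op2 push(41)): stack <89,41>
after step 3 (op4 push(16)): stack <89,41,16>
after step 4 (op3 push(12)): stack <89,41,16,12>
after step 5 (op6 pop() → 12): stack <89,41,16>
after step 6 (op7 push(39)): stack <89,41,16,39>
after step 7 (op5 pop() → 39): stack <89,41,16>

linearizable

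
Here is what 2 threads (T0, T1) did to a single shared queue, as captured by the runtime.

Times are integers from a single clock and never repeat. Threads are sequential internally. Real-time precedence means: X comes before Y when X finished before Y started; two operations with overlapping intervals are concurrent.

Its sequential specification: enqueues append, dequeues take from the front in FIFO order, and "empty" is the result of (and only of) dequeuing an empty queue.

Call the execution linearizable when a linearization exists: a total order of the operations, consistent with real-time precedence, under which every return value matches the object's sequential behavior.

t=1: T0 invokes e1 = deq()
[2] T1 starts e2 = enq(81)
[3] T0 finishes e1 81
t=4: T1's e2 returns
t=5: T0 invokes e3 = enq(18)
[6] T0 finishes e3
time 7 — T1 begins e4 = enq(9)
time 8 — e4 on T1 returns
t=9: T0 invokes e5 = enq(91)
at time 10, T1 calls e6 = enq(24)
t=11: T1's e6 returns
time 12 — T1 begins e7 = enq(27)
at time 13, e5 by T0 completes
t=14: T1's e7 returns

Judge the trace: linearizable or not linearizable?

linearizable

one valid linearization: e2, e1, e3, e4, e5, e6, e7
step 1: e2 enq(81) — queue <81>
step 2: e1 deq() → 81 — queue <>
step 3: e3 enq(18) — queue <18>
step 4: e4 enq(9) — queue <18,9>
step 5: e5 enq(91) — queue <18,9,91>
step 6: e6 enq(24) — queue <18,9,91,24>
step 7: e7 enq(27) — queue <18,9,91,24,27>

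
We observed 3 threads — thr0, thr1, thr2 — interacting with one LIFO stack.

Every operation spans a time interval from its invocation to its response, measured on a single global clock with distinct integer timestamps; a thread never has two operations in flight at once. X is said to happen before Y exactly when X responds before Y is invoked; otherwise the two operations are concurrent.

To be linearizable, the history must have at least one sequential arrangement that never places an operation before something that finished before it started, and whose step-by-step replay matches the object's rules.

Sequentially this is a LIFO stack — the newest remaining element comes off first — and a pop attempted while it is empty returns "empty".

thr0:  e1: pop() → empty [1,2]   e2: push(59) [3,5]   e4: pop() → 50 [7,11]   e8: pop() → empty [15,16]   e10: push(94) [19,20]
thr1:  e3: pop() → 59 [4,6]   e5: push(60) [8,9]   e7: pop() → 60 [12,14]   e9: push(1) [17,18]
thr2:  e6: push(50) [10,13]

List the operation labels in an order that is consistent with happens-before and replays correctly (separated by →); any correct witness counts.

step 1: e1 pop() → empty — stack <>
step 2: e2 push(59) — stack <59>
step 3: e3 pop() → 59 — stack <>
step 4: e5 push(60) — stack <60>
step 5: e6 push(50) — stack <60,50>
step 6: e4 pop() → 50 — stack <60>
step 7: e7 pop() → 60 — stack <>
step 8: e8 pop() → empty — stack <>
step 9: e9 push(1) — stack <1>
step 10: e10 push(94) — stack <1,94>

e1 → e2 → e3 → e5 → e6 → e4 → e7 → e8 → e9 → e10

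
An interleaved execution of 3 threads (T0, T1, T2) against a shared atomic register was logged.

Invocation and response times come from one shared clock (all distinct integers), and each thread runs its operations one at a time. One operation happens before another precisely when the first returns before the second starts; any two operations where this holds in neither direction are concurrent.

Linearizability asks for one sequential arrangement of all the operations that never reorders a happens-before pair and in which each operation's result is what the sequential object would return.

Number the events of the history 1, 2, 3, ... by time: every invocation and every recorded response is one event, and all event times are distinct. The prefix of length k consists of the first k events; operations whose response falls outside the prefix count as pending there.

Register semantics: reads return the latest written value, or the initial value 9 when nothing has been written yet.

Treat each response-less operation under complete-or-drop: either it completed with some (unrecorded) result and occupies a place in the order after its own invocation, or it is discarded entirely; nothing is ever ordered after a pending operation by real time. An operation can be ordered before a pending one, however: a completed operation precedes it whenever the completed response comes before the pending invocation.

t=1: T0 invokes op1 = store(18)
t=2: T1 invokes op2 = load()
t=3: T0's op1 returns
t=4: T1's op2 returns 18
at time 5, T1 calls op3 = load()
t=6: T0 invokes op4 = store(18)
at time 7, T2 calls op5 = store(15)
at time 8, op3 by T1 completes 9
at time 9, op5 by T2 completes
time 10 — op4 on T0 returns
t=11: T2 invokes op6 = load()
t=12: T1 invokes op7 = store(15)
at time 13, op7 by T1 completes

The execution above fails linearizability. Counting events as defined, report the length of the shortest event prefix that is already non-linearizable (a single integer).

8

events 1..7 are still linearizable — one witness is op1, op2:
step 1: op1 store(18) — value 18
step 2: op2 load() → 18 — value 18
adding event 8 (op3 responds at 8) leaves no legal real-time order
no completion choice of the 2 pending operations (op4, op5) rescues it — every subset was tried
one such order, op1, op2, op3 (pending dropped), breaks at step 3 where op3 load() → 9 is illegal
one such order, op2, op1, op3 (pending dropped), breaks at step 1 where op2 load() → 18 is illegal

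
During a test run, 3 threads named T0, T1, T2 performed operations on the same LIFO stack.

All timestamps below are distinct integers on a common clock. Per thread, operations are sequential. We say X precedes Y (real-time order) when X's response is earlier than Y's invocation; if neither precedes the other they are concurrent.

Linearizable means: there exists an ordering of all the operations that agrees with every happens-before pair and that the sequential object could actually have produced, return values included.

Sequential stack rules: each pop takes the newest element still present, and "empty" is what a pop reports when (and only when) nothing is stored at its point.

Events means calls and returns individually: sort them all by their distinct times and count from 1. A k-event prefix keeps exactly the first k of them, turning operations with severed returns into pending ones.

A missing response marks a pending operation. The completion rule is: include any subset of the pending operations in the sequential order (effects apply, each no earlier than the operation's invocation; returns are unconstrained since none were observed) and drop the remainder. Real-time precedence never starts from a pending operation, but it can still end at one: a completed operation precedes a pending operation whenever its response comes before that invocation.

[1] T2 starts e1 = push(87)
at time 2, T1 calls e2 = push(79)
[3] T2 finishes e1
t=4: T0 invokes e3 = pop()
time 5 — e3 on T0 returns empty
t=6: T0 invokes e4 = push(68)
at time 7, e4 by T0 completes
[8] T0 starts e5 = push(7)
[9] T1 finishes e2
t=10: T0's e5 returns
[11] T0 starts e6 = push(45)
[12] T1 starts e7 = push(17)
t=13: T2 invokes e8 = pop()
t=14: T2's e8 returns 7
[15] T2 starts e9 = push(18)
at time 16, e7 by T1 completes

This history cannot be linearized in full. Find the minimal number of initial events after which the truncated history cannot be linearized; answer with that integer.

5

events 1..4 are linearizable, e.g. via e1:
step 1: e1 push(87) — stack <87>
with event 5 included (e3 responding at time 5), all real-time-consistent orders fail
include/drop combinations of the 1 pending operation (e2) were all tried; none helps
sample order e1, e3 (pending dropped) stalls at step 2 — e3 pop() → empty has no legal effect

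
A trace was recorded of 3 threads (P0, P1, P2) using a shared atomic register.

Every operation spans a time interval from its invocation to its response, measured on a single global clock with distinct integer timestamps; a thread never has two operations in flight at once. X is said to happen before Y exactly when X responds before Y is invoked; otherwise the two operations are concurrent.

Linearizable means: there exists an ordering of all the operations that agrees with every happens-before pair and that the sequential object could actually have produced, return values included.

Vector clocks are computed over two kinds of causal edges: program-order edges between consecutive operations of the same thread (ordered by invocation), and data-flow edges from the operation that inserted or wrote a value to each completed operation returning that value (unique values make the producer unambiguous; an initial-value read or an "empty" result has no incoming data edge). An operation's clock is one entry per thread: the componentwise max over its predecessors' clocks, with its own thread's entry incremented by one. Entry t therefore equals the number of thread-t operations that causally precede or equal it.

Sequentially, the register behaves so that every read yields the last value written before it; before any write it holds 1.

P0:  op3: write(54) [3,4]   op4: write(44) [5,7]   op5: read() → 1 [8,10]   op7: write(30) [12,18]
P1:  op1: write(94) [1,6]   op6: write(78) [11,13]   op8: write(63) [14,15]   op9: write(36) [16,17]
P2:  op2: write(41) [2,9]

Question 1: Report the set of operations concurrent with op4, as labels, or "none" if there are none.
op1, op2

concurrent with op4 ([5,7]): every op whose interval crosses 5..7
op1 [1,6]: concurrent
op2 [2,9]: concurrent
op3 [3,4]: before
op5 [8,10]: after
op6 [11,13]: after
op7 [12,18]: after
op8 [14,15]: after
op9 [16,17]: after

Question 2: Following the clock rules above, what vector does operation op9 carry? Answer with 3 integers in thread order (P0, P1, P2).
(0, 4, 0)

op2 (invocation 2): nothing precedes it; P2's component alone gives (0, 0, 1)
op1 (invocation 1): nothing precedes it; P1's component alone gives (0, 1, 0)
op3 (invocation 3): nothing precedes it; P0's component alone gives (1, 0, 0)
op6 (invocation 11): componentwise max over VC(op1)=(0, 1, 0), +1 at P1, giving (0, 2, 0)
op4 (invocation 5): componentwise max over VC(op3)=(1, 0, 0), +1 at P0, giving (2, 0, 0)
op8 (invocation 14): componentwise max over VC(op6)=(0, 2, 0), +1 at P1, giving (0, 3, 0)
op5 (invocation 8): componentwise max over VC(op4)=(2, 0, 0), +1 at P0, giving (3, 0, 0)
op9 (invocation 16): componentwise max over VC(op8)=(0, 3, 0), +1 at P1, giving (0, 4, 0)
op7 (invocation 12): componentwise max over VC(op5)=(3, 0, 0), +1 at P0, giving (4, 0, 0)
target: VC(op9) = (0, 4, 0)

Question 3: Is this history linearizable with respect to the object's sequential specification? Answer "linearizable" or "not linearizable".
not linearizable

cut after 9 events: linearizable; cut after 10 events (op5 responds, time 10): not linearizable
checked exhaustively: 15 real-time-consistent orders of 5 completed operations, zero legal atomic register replays
e.g. op1, op2, op3, op4, op5: illegal at step 5, since op5 read() → 1 cannot apply there
e.g. op1, op3, op2, op4, op5: illegal at step 5, since op5 read() → 1 cannot apply there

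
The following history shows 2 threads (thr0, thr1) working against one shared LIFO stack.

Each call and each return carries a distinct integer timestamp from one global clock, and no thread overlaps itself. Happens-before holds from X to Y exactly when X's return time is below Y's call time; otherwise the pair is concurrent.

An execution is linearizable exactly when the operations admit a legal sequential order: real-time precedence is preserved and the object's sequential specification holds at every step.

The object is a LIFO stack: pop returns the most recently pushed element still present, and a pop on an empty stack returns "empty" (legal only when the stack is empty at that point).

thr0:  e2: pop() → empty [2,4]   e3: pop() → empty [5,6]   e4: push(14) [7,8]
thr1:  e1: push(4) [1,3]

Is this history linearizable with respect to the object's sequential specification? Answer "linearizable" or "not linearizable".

prefix check: 1..5 passes, 1..6 fails once e3's time-6 response joins
2 orders of the 3 completed LIFO stack ops respect real time; none is legal
take e1, e2, e3: step 2 already fails, because e2 pop() → empty cannot occur there
take e2, e1, e3: step 3 already fails, because e3 pop() → empty cannot occur there

not linearizable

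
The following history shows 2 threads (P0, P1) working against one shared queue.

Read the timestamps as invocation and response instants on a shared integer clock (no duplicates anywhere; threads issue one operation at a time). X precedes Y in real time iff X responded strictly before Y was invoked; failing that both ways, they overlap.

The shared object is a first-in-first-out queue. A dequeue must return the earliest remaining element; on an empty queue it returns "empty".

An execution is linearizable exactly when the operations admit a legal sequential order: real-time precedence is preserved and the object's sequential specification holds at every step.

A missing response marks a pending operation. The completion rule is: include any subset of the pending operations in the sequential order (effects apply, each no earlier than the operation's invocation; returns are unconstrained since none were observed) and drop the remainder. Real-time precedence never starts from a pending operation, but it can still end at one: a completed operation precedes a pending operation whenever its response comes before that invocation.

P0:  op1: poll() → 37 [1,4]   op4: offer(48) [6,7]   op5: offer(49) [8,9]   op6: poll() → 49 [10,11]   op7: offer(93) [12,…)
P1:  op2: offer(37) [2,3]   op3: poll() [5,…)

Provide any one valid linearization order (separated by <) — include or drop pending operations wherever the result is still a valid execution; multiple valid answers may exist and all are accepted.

step 1: op2 offer(37) — queue <37>
step 2: op1 poll() → 37 — queue <>
step 3: op4 offer(48) — queue <48>
step 4: op3 poll() (pending, included) — queue <>
step 5: op5 offer(49) — queue <49>
step 6: op6 poll() → 49 — queue <>

op2 < op1 < op4 < op3 < op5 < op6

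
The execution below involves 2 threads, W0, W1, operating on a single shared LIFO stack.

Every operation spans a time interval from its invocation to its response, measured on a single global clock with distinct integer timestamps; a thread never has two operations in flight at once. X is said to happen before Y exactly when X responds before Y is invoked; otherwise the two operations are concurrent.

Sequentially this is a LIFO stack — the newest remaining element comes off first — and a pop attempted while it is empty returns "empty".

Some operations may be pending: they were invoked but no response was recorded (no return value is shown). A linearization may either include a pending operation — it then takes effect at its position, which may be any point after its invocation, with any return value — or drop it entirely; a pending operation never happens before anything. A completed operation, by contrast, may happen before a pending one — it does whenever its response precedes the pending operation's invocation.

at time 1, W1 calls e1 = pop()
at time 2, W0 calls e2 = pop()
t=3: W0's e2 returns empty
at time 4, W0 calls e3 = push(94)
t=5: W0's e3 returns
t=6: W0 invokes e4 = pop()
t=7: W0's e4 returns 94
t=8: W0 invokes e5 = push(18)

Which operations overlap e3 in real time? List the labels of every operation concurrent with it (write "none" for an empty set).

e1

overlap test against e3 [4,5]: concurrent iff the interval meets 4..5
e1 [1,…): concurrent
e2 [2,3]: before
e4 [6,7]: after
e5 [8,…): after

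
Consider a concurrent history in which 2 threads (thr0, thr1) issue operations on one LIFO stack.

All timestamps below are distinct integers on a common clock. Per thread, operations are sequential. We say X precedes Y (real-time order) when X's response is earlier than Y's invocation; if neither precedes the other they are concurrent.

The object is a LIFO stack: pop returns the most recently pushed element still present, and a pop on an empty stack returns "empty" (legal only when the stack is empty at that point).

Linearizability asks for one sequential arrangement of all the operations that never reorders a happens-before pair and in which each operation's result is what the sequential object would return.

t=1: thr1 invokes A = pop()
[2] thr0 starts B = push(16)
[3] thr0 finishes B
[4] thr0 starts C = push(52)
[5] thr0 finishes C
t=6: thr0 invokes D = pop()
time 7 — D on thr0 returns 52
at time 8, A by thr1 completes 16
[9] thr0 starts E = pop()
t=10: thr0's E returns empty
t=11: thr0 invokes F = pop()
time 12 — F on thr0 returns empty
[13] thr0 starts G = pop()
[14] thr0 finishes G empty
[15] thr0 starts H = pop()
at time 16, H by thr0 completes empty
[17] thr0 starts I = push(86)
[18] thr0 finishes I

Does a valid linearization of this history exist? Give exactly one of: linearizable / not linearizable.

one valid linearization: B, A, C, D, E, F, G, H, I
step 1: B push(16) — stack <16>
step 2: A pop() → 16 — stack <>
step 3: C push(52) — stack <52>
step 4: D pop() → 52 — stack <>
step 5: E pop() → empty — stack <>
step 6: F pop() → empty — stack <>
step 7: G pop() → empty — stack <>
step 8: H pop() → empty — stack <>
step 9: I push(86) — stack <86>

linearizable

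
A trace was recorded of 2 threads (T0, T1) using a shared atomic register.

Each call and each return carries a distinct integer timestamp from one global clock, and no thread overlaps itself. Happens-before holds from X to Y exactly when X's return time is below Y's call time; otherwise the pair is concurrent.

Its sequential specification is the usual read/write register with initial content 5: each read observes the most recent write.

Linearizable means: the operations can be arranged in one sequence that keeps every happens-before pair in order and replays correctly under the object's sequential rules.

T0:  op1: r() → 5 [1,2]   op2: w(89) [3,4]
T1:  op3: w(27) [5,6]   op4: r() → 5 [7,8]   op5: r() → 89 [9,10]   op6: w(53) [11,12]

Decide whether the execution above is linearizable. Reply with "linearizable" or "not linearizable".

not linearizable

already the first 8 events (up to op4's response at time 8) admit no linearization; the first 7 still do
a single order respects real time; the 4 completed atomic register operations fail replay along it
e.g. op1, op2, op3, op4: illegal at step 4, since op4 r() → 5 cannot apply there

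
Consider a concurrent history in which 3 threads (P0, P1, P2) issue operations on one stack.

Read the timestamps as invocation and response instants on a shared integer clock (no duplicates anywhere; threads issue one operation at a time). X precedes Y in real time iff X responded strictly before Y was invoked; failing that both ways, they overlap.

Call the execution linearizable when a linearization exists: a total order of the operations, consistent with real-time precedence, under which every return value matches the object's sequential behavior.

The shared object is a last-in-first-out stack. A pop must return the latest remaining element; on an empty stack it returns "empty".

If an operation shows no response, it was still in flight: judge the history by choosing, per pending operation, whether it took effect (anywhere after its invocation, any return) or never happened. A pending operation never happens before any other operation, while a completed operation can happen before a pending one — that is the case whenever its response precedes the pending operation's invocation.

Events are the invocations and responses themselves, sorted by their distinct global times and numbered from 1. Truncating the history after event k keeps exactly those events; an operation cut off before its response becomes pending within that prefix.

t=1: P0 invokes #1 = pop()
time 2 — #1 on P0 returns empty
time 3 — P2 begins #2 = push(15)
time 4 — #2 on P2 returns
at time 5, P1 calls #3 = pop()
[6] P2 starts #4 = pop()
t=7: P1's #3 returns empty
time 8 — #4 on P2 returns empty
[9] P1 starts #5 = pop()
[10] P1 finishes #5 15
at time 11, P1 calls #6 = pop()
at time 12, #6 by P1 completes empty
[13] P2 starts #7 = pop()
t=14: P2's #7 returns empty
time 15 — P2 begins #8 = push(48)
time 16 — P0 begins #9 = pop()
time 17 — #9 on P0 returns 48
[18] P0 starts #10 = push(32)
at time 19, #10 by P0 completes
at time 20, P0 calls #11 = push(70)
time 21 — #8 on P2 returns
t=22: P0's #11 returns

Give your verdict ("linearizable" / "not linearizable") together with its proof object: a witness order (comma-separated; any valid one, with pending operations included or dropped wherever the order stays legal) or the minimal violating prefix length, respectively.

not linearizable — minimal violating prefix: 8 events

already the first 8 events (up to #4's response at time 8) admit no linearization; the first 7 still do
every one of the 2 real-time-consistent orders over 4 completed stack ops fails the sequential spec
take #1, #2, #3, #4: step 3 already fails, because #3 pop() → empty cannot occur there
take #1, #2, #4, #3: step 3 already fails, because #4 pop() → empty cannot occur there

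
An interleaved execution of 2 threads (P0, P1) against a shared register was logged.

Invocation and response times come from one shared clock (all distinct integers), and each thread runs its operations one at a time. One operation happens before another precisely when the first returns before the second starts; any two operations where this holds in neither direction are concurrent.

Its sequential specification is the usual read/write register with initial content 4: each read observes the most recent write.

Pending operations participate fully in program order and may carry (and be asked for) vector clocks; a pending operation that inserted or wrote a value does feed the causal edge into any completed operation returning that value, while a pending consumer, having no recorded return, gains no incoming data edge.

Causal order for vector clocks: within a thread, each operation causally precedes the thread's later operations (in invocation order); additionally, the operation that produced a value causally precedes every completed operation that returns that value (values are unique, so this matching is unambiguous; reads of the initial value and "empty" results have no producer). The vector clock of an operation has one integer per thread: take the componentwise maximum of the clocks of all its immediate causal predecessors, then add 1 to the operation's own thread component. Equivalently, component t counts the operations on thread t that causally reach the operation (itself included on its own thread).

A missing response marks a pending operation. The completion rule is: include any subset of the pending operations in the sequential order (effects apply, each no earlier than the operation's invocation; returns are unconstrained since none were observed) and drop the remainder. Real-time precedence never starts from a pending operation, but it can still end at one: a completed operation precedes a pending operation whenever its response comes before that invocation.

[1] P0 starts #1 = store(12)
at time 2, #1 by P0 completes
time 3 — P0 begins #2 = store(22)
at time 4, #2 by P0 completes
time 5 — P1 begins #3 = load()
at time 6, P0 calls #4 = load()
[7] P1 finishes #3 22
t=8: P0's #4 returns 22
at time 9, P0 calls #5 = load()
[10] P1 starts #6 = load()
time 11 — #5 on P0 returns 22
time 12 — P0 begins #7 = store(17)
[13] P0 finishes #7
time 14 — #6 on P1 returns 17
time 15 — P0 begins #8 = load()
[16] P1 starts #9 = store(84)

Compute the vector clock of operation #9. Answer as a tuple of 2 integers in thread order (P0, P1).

(5, 3)

VC(#1, invoked at 1): no causal predecessors; +1 on P0 → (1, 0)
#2 (invocation 3): componentwise max over VC(#1)=(1, 0), +1 at P0, giving (2, 0)
#3 (invocation 5): componentwise max over VC(#2)=(2, 0), +1 at P1, giving (2, 1)
#4 (invocation 6): componentwise max over VC(#2)=(2, 0), +1 at P0, giving (3, 0)
#5 (invocation 9): componentwise max over VC(#2)=(2, 0), VC(#4)=(3, 0), +1 at P0, giving (4, 0)
#7 (invocation 12): componentwise max over VC(#5)=(4, 0), +1 at P0, giving (5, 0)
#8 (invocation 15): componentwise max over VC(#7)=(5, 0), +1 at P0, giving (6, 0)
#6 (invocation 10): componentwise max over VC(#3)=(2, 1), VC(#7)=(5, 0), +1 at P1, giving (5, 2)
#9 (invocation 16): componentwise max over VC(#6)=(5, 2), +1 at P1, giving (5, 3)
target: VC(#9) = (5, 3)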